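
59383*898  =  53325934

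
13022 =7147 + 5875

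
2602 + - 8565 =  - 5963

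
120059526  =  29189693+90869833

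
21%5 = 1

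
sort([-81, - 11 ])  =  [ -81, - 11 ]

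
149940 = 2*74970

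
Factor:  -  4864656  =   - 2^4*3^1* 101347^1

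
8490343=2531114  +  5959229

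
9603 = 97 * 99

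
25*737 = 18425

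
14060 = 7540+6520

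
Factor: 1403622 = 2^1*3^3*11^1*17^1*139^1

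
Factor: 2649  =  3^1*883^1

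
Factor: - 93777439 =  - 7^1*71^1*188687^1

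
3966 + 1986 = 5952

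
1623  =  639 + 984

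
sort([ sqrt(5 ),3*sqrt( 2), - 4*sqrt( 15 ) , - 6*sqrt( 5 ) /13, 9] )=[ - 4*sqrt(15), - 6*sqrt (5 ) /13, sqrt(5),  3*sqrt(2 ),9]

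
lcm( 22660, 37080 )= 407880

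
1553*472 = 733016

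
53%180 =53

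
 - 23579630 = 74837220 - 98416850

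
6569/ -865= - 8  +  351/865   =  -7.59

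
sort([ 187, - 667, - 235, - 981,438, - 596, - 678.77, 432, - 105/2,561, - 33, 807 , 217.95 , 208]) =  [ - 981, - 678.77 ,  -  667, - 596, - 235, - 105/2,- 33,  187,208,217.95, 432,  438  ,  561,807]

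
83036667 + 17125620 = 100162287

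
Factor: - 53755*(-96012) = 2^2*3^3*5^1*7^1*13^1*127^1*827^1  =  5161125060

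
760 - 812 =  - 52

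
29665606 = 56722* 523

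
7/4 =7/4 = 1.75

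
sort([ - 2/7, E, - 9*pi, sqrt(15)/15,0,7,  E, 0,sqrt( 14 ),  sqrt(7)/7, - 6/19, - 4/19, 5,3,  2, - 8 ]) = [ - 9*pi, - 8,-6/19 , -2/7, - 4/19,0, 0,sqrt( 15 )/15,sqrt( 7 )/7 , 2,E,E , 3,sqrt( 14 ), 5,7] 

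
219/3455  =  219/3455 =0.06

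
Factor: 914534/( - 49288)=-457267/24644 = - 2^(-2)*61^( - 1)*101^( - 1) * 457267^1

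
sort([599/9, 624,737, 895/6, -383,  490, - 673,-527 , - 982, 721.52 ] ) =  [ - 982, - 673, - 527,  -  383,599/9 , 895/6,490, 624, 721.52,737]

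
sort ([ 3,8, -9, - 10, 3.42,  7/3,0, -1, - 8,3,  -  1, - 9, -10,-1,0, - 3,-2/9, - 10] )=[-10,-10,- 10,-9, - 9, - 8, - 3,-1,- 1,  -  1, - 2/9,0, 0, 7/3, 3,3,3.42 , 8]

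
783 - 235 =548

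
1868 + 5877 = 7745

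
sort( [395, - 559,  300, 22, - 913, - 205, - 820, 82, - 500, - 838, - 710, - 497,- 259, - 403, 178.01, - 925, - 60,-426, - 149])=[ -925,-913, - 838,-820, - 710, - 559,-500, - 497, - 426,-403, - 259, - 205,  -  149,- 60, 22, 82, 178.01, 300,395] 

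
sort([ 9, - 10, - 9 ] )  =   [ - 10, - 9 , 9 ]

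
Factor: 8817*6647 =3^1*17^2*23^1*2939^1 = 58606599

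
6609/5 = 1321 + 4/5 = 1321.80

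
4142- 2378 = 1764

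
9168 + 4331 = 13499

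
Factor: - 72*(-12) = 864 = 2^5*3^3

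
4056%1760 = 536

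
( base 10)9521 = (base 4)2110301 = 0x2531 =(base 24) GCH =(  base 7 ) 36521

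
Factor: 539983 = 47^1*11489^1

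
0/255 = 0 = 0.00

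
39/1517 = 39/1517 = 0.03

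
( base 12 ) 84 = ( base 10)100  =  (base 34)2W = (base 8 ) 144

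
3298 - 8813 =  - 5515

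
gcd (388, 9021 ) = 97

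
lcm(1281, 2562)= 2562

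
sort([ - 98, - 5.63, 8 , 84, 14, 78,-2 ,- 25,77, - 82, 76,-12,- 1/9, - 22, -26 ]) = [ - 98, - 82,-26, - 25, - 22,-12, - 5.63, - 2, - 1/9,8,14,76,77,78,84] 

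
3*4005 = 12015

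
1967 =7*281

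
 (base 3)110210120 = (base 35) 7lk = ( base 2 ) 10010001110010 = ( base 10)9330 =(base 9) 13716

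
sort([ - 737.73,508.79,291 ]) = [- 737.73, 291 , 508.79 ]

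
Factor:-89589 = -3^1*29863^1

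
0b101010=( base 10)42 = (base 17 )28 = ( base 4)222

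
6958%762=100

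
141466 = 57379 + 84087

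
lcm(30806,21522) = 1571106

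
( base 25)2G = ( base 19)39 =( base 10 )66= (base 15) 46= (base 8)102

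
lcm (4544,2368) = 168128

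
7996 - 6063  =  1933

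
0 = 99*0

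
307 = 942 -635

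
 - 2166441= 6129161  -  8295602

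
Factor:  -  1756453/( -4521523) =73^1*24061^1*4521523^( - 1)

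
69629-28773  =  40856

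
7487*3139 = 23501693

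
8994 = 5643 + 3351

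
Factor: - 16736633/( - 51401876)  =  2^( - 2)*487^ (  -  1 ) * 26387^( -1 )*16736633^1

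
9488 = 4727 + 4761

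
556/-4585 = -1 + 4029/4585  =  -  0.12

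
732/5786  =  366/2893=0.13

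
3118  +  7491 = 10609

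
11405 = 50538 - 39133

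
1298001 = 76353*17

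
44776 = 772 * 58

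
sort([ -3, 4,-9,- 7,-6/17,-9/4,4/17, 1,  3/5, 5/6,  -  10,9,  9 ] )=[ - 10,-9,-7, - 3,-9/4, - 6/17,4/17 , 3/5,5/6, 1, 4, 9, 9 ] 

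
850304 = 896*949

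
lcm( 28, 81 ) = 2268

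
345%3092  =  345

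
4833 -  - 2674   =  7507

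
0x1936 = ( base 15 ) 1da4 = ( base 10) 6454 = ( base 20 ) g2e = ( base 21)ed7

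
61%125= 61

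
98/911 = 98/911 =0.11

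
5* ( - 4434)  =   -22170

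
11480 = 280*41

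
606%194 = 24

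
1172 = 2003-831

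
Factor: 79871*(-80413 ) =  - 11^1*53^1 * 97^1* 137^1* 829^1 = - 6422666723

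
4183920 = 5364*780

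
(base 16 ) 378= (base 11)738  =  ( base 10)888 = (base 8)1570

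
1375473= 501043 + 874430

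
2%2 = 0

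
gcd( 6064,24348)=4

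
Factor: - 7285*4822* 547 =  - 2^1*5^1* 31^1 * 47^1*547^1*2411^1 = - 19215163690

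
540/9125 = 108/1825= 0.06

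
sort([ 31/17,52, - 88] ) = [ - 88,31/17,52 ]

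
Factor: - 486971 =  - 486971^1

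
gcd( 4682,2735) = 1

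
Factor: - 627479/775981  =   - 61^( - 1 )*12721^(-1) * 627479^1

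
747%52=19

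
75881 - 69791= 6090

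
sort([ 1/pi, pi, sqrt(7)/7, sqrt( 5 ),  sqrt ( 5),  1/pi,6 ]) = [ 1/pi, 1/pi,sqrt( 7)/7, sqrt( 5),  sqrt(5),pi,6]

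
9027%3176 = 2675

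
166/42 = 83/21 = 3.95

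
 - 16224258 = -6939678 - 9284580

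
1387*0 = 0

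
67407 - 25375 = 42032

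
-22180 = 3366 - 25546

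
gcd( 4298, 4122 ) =2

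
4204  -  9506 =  - 5302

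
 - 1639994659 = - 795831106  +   - 844163553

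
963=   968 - 5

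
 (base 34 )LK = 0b1011011110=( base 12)512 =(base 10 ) 734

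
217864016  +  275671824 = 493535840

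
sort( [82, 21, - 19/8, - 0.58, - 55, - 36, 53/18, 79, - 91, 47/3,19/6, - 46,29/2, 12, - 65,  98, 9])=[-91 , - 65, - 55,-46, - 36 , - 19/8, - 0.58,53/18,19/6, 9, 12, 29/2, 47/3,  21,  79, 82, 98] 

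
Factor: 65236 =2^2*47^1 * 347^1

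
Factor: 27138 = 2^1 * 3^1 * 4523^1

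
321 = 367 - 46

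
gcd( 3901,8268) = 1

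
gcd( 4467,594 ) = 3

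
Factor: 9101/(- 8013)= - 3^( - 1)*19^1 * 479^1*2671^( - 1 )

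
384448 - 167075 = 217373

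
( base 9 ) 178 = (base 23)6e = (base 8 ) 230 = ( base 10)152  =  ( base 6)412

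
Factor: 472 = 2^3*59^1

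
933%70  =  23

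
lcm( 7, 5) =35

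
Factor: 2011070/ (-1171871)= - 2^1*5^1*61^(-1) * 19211^ (-1)*201107^1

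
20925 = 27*775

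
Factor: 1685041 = 43^1*149^1 *263^1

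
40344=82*492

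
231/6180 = 77/2060 = 0.04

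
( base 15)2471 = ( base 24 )DB4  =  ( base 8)17114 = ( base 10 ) 7756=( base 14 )2b80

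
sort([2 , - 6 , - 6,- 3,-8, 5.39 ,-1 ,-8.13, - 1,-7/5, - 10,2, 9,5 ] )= [- 10,- 8.13,  -  8, - 6,-6,- 3,-7/5, - 1 , - 1 , 2 , 2 , 5, 5.39, 9 ]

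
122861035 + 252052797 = 374913832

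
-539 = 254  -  793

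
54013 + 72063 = 126076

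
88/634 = 44/317 = 0.14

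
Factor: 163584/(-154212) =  - 192/181 = - 2^6 * 3^1*181^(  -  1)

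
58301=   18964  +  39337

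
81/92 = 81/92 = 0.88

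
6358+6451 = 12809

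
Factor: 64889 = 11^1*17^1*347^1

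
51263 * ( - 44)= - 2255572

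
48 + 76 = 124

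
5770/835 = 1154/167= 6.91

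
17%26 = 17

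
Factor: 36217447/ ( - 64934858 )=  - 2^( - 1)*  7^1* 53^( - 1 ) * 173^( - 1) *353^1*3541^( - 1) * 14657^1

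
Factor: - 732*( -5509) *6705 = 27038502540=2^2*3^3*5^1*7^1*61^1*149^1*787^1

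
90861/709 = 90861/709 = 128.15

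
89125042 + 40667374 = 129792416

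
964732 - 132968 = 831764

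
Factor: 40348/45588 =77/87 =3^( - 1 )*7^1*11^1 * 29^(-1)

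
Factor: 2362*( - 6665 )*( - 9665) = 2^1*5^2*31^1*43^1*1181^1*1933^1 = 152153485450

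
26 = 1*26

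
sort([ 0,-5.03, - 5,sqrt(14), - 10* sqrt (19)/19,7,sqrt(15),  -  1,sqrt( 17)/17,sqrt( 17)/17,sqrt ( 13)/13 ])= [  -  5.03, - 5, - 10*sqrt(19) /19,-1 , 0,sqrt( 17 )/17,sqrt (17 ) /17 , sqrt ( 13 ) /13,sqrt(14)  ,  sqrt(15),7]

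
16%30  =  16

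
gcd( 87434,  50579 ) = 1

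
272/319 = 272/319 = 0.85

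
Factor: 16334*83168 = 2^6 *23^1*113^1*8167^1 = 1358466112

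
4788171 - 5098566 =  - 310395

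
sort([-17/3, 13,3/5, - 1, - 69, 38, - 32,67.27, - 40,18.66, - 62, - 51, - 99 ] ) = [ - 99, - 69, - 62 , - 51,-40,-32, - 17/3, - 1, 3/5, 13, 18.66, 38, 67.27] 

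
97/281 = 97/281= 0.35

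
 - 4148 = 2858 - 7006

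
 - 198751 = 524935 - 723686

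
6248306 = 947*6598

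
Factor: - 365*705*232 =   -  2^3*3^1*5^2*29^1*47^1*73^1 = - 59699400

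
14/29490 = 7/14745 = 0.00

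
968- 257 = 711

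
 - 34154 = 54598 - 88752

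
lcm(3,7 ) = 21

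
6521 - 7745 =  - 1224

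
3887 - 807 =3080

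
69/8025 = 23/2675 = 0.01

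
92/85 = 92/85  =  1.08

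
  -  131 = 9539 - 9670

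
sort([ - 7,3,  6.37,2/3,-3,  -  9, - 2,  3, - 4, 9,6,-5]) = [ - 9,-7,  -  5, - 4, - 3, - 2, 2/3, 3,3,6,6.37  ,  9 ]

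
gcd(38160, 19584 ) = 144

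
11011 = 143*77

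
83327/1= 83327 = 83327.00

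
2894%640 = 334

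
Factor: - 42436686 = -2^1*3^1*29^1 * 243889^1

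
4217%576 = 185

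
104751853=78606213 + 26145640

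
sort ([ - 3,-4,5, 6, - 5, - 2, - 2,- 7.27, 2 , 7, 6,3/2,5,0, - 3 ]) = [ - 7.27, - 5 ,-4, - 3, - 3,  -  2, - 2,  0,  3/2 , 2, 5,5,6,6, 7]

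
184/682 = 92/341 = 0.27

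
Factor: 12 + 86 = 2^1 * 7^2 =98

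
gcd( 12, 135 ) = 3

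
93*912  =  84816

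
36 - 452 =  - 416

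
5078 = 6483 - 1405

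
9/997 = 9/997 = 0.01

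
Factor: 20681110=2^1*5^1*83^1*24917^1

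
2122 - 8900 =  - 6778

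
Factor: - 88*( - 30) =2640 = 2^4*3^1 * 5^1*11^1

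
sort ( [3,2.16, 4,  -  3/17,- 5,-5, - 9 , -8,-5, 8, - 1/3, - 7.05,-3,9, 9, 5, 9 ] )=[ - 9, - 8, - 7.05, - 5, - 5, - 5, - 3,  -  1/3,-3/17,2.16,3,  4,5,  8,9,9,9]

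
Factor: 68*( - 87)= - 2^2 * 3^1*17^1*29^1 = - 5916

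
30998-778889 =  - 747891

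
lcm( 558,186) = 558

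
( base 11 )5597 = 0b1110011000110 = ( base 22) F4I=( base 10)7366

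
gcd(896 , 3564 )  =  4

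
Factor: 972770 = 2^1* 5^1*89^1*1093^1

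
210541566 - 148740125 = 61801441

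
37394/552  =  18697/276 = 67.74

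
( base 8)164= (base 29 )40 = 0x74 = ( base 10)116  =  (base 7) 224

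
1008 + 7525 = 8533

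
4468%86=82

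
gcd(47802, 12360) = 6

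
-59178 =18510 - 77688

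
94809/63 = 31603/21 = 1504.90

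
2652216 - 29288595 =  - 26636379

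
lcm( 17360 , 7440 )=52080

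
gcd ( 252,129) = 3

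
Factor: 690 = 2^1*3^1 * 5^1*  23^1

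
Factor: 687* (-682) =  - 2^1*3^1 * 11^1 * 31^1*229^1 =- 468534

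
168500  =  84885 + 83615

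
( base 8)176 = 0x7E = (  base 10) 126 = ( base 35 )3L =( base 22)5g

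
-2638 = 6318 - 8956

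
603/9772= 603/9772 =0.06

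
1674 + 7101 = 8775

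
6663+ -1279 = 5384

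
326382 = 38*8589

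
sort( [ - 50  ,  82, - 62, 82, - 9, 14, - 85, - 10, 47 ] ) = [ - 85, - 62, - 50, - 10, - 9,14,47,82,82] 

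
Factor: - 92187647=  - 919^1*100313^1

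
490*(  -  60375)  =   - 29583750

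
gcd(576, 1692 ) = 36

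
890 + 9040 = 9930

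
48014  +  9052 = 57066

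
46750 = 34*1375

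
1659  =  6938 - 5279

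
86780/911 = 86780/911 = 95.26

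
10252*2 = 20504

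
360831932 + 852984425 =1213816357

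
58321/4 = 58321/4 =14580.25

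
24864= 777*32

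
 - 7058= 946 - 8004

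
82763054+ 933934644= 1016697698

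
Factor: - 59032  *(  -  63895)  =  3771849640 = 2^3 * 5^1*13^1* 47^1*157^1*983^1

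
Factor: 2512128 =2^8*3^1*3271^1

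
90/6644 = 45/3322 = 0.01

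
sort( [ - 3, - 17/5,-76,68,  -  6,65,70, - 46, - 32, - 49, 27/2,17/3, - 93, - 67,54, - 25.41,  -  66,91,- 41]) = [ - 93, - 76,  -  67, - 66, - 49, - 46,  -  41, - 32, - 25.41, -6, - 17/5,-3,17/3,27/2, 54, 65, 68, 70,91]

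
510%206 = 98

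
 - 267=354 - 621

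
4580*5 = 22900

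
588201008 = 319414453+268786555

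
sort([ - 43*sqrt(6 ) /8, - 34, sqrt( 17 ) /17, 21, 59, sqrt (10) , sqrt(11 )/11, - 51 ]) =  [ - 51,  -  34, - 43*sqrt( 6 ) /8, sqrt(17) /17 , sqrt( 11)/11,sqrt(10 ), 21, 59 ] 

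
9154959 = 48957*187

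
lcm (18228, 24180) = 1184820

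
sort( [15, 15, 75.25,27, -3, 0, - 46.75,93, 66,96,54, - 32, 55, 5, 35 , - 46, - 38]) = [ - 46.75, - 46, - 38, - 32 , - 3, 0,5,15,15  ,  27, 35,54,55 , 66, 75.25,93,96 ] 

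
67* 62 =4154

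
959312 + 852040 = 1811352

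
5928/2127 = 1976/709 = 2.79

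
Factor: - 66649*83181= - 5543930469 = - 3^1*7^1* 11^1*17^1 * 73^1 *83^1 * 233^1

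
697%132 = 37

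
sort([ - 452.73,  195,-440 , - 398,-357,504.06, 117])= [ - 452.73,-440, - 398,  -  357,117,195, 504.06] 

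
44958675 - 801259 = 44157416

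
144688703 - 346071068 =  - 201382365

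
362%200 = 162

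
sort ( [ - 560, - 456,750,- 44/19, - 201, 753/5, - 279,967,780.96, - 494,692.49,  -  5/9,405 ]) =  [ - 560, - 494, - 456, - 279, - 201, - 44/19, - 5/9,753/5, 405, 692.49,750, 780.96,967] 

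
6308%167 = 129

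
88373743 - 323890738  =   -235516995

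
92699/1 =92699 =92699.00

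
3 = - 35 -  - 38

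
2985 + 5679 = 8664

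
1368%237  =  183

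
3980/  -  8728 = -995/2182= - 0.46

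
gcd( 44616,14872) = 14872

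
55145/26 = 55145/26 = 2120.96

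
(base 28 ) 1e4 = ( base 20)2j0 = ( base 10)1180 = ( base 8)2234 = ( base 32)14s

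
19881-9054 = 10827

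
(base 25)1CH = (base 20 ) 272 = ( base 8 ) 1656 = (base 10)942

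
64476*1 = 64476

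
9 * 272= 2448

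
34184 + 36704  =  70888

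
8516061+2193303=10709364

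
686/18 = 38 + 1/9 = 38.11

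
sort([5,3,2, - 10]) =[ - 10,2,3, 5]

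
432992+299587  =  732579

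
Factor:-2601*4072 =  - 10591272  =  -2^3*3^2 * 17^2*509^1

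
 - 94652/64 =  - 1479 + 1/16 = -1478.94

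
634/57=634/57 =11.12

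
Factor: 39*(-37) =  - 3^1*13^1*37^1 = - 1443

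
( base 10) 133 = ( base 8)205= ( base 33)41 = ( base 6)341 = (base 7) 250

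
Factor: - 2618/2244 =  - 2^( - 1 ) * 3^( - 1 )* 7^1 =- 7/6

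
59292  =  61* 972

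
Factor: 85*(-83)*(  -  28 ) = 2^2  *5^1*7^1*17^1*83^1=197540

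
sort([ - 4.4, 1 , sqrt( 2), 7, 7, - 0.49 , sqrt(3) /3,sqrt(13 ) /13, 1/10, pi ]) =[ - 4.4, - 0.49, 1/10, sqrt( 13)/13,sqrt(3 ) /3, 1,sqrt ( 2), pi,7, 7]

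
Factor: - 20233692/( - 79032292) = 5058423/19758073 = 3^3 * 439^( - 1 )*45007^( - 1 ) * 187349^1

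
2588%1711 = 877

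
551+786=1337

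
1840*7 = 12880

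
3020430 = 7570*399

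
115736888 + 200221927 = 315958815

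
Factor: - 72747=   - 3^2*59^1*137^1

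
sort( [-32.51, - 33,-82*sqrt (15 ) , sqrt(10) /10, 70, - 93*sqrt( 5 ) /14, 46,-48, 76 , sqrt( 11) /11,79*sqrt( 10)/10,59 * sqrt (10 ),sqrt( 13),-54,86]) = [  -  82 * sqrt (15), - 54,-48,-33,-32.51, - 93* sqrt ( 5)/14, sqrt( 11 )/11, sqrt( 10)/10, sqrt (13), 79*sqrt( 10)/10, 46, 70, 76,86, 59*sqrt( 10 )]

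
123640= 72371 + 51269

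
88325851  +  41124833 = 129450684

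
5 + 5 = 10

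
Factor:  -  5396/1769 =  - 2^2*19^1*29^(-1)*61^( - 1)*71^1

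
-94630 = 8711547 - 8806177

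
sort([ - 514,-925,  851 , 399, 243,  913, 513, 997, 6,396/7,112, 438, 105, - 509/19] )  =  [ - 925, - 514,-509/19,  6,396/7,105, 112,243,399,438,513, 851, 913,997]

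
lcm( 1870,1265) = 43010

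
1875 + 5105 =6980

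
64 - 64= 0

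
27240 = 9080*3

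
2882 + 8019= 10901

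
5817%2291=1235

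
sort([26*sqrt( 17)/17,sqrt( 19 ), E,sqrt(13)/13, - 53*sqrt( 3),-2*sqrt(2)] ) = [ - 53*sqrt ( 3), - 2*  sqrt(2) , sqrt(13)/13, E, sqrt(19),26*sqrt (17)/17]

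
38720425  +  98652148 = 137372573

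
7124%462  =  194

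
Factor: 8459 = 11^1*769^1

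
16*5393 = 86288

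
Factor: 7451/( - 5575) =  - 5^(-2) * 223^( - 1 )*7451^1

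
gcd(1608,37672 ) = 8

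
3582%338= 202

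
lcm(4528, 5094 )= 40752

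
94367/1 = 94367 = 94367.00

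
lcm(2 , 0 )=0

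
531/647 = 531/647= 0.82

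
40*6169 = 246760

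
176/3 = 58 + 2/3=58.67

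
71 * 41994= 2981574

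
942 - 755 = 187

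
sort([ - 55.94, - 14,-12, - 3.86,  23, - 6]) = [ - 55.94  , - 14,-12, - 6,-3.86,  23] 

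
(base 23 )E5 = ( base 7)645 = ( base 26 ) CF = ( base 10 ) 327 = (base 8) 507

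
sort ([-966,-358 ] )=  [ - 966 ,-358]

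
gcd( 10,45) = 5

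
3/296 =3/296  =  0.01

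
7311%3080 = 1151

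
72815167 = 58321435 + 14493732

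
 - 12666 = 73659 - 86325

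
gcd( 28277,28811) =1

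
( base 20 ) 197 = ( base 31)IT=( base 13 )362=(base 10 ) 587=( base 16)24b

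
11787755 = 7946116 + 3841639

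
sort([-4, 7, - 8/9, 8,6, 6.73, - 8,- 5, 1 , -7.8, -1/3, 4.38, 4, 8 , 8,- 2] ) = [-8, - 7.8, - 5, - 4, - 2,-8/9, - 1/3 , 1, 4, 4.38, 6, 6.73, 7,8,8,8 ]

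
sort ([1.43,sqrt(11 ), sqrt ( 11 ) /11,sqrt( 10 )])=[ sqrt(11)/11, 1.43,sqrt( 10 ), sqrt( 11) ]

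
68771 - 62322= 6449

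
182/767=14/59 = 0.24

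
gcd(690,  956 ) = 2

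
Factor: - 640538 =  - 2^1*320269^1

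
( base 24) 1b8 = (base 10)848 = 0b1101010000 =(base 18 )2b2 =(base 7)2321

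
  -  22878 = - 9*2542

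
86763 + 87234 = 173997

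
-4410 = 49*( - 90 ) 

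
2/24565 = 2/24565=0.00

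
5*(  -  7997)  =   - 39985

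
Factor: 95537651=11^1*61^1*142381^1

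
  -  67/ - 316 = 67/316 = 0.21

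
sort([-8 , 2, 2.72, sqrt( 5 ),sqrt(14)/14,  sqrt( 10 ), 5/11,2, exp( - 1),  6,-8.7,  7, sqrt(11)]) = [ - 8.7,-8,sqrt (14)/14,exp( - 1) , 5/11, 2, 2, sqrt(5),2.72,sqrt(10 ),sqrt (11 ), 6,7]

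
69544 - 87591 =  - 18047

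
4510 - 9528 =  - 5018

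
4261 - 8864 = -4603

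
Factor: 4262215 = 5^1*37^1*23039^1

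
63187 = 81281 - 18094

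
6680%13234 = 6680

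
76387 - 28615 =47772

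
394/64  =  6 + 5/32= 6.16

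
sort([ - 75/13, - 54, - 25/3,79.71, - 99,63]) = [ - 99, -54 , - 25/3,  -  75/13, 63,79.71]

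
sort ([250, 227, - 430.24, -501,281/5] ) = [ - 501, -430.24, 281/5, 227, 250 ]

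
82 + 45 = 127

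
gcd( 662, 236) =2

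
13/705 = 13/705  =  0.02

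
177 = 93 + 84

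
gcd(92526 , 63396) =6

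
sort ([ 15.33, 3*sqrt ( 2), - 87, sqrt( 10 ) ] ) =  [ - 87,sqrt(10), 3 * sqrt(2 ), 15.33] 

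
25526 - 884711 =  - 859185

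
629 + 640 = 1269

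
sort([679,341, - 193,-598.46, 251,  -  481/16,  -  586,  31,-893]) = [  -  893, - 598.46,-586,-193, - 481/16,  31,251, 341, 679]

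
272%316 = 272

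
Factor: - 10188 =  - 2^2*3^2*283^1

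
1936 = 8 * 242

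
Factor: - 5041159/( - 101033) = 71^( - 1 )*1423^( - 1 )*1607^1*3137^1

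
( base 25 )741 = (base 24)7IC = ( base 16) 117c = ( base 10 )4476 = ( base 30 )4t6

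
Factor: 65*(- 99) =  - 6435  =  -  3^2*5^1*11^1*13^1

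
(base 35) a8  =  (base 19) ig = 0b101100110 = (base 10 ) 358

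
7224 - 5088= 2136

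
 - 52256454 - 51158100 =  - 103414554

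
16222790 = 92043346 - 75820556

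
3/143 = 3/143 = 0.02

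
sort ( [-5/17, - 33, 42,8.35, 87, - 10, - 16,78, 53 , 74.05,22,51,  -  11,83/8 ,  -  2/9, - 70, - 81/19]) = [-70 , - 33 ,-16,-11,  -  10,-81/19, - 5/17,-2/9, 8.35,83/8 , 22,42,51,53,74.05,78, 87 ] 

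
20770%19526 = 1244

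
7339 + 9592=16931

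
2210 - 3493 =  - 1283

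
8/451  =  8/451= 0.02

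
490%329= 161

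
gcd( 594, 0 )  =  594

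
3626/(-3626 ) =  - 1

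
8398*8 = 67184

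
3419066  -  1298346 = 2120720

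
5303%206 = 153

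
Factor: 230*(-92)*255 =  - 5395800   =  - 2^3*3^1*5^2*17^1*23^2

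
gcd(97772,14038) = 2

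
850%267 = 49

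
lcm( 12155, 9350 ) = 121550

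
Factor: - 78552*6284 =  -2^5*3^2*1091^1*1571^1 = - 493620768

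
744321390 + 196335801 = 940657191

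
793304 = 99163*8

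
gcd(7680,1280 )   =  1280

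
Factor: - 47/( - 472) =2^(-3) *47^1*59^( - 1)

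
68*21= 1428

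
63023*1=63023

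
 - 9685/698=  - 9685/698  =  - 13.88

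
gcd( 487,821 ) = 1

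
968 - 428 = 540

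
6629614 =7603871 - 974257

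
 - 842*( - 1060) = 892520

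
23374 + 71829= 95203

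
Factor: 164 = 2^2*41^1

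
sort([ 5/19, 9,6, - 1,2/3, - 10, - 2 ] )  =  [ - 10, - 2, - 1, 5/19,2/3,6, 9 ]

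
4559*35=159565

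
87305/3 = 29101 + 2/3 = 29101.67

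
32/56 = 4/7 = 0.57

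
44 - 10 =34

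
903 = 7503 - 6600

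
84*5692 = 478128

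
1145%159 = 32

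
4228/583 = 7 + 147/583=7.25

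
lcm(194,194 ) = 194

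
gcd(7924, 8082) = 2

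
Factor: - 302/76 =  -151/38 = - 2^( - 1)*19^( - 1 ) * 151^1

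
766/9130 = 383/4565 = 0.08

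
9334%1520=214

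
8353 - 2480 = 5873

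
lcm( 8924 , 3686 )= 169556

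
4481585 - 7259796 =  - 2778211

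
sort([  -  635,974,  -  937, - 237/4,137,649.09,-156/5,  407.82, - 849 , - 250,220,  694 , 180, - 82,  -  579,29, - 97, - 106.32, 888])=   [ - 937 ,-849, - 635, - 579, - 250, - 106.32, - 97, - 82, - 237/4, - 156/5,  29,137 , 180, 220,407.82, 649.09, 694,  888,  974] 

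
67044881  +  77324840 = 144369721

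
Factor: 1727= 11^1*157^1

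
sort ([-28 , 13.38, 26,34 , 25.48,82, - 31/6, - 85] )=[ - 85, - 28,-31/6, 13.38,  25.48 , 26,34,82]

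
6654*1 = 6654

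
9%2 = 1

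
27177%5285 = 752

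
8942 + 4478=13420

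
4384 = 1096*4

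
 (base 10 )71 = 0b1000111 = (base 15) 4B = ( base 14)51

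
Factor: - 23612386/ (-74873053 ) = 2^1*7^1*19^( - 1)*101^1*383^(-1)*10289^(  -  1)*16699^1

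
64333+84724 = 149057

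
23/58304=23/58304 = 0.00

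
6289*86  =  540854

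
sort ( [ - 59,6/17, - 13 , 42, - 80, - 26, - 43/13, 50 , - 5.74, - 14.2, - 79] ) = [  -  80, - 79, - 59 , - 26,-14.2, - 13, - 5.74, -43/13,  6/17, 42,50]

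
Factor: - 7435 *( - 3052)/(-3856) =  - 2^ (-2)*5^1*7^1*109^1*241^( - 1)*1487^1 = - 5672905/964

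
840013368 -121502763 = 718510605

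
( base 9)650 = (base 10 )531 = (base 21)146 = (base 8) 1023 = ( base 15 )256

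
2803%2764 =39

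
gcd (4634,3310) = 662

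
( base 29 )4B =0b1111111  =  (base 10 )127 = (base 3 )11201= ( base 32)3V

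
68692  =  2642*26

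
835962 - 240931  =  595031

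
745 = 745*1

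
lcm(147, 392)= 1176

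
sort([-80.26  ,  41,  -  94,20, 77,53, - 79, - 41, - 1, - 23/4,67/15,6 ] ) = [ - 94,  -  80.26,-79 ,-41, - 23/4, - 1,67/15, 6,20, 41 , 53,  77]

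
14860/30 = 495+1/3 = 495.33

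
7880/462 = 17 + 13/231 = 17.06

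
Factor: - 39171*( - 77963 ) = 3^1*11^1 *53^1*1187^1*1471^1 = 3053888673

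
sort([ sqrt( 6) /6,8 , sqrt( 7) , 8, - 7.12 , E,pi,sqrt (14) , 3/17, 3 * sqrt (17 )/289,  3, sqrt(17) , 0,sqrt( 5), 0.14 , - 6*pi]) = [ - 6 * pi, - 7.12,  0, 3*sqrt(17 ) /289,0.14 , 3/17 , sqrt( 6)/6, sqrt ( 5), sqrt(7) , E,  3,  pi, sqrt( 14 ), sqrt ( 17), 8,8] 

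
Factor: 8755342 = 2^1*4377671^1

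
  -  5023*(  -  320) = 1607360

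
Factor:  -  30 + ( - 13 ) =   -  43 = -43^1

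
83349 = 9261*9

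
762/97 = 762/97 = 7.86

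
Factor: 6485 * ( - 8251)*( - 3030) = 2^1* 3^1*5^2*37^1*101^1*223^1 * 1297^1 = 162128437050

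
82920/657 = 27640/219 = 126.21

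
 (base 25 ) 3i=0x5D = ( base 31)30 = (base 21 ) 49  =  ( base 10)93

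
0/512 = 0 = 0.00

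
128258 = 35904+92354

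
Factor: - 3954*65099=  - 257401446 = - 2^1 * 3^1*659^1*65099^1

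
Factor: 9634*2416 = 23275744 =2^5*151^1*4817^1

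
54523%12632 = 3995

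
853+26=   879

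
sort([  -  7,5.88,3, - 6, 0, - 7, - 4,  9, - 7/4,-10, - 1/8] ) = [ - 10, - 7,  -  7, - 6, - 4, - 7/4, - 1/8, 0,3,5.88,9] 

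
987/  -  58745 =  - 1 + 57758/58745 = -  0.02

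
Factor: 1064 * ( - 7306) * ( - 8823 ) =2^4 *3^1*7^1 * 13^1*17^1 * 19^1 * 173^1*281^1 = 68586331632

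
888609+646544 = 1535153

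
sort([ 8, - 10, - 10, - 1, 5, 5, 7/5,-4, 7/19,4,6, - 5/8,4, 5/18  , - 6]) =[ - 10, - 10,  -  6, - 4, - 1,  -  5/8, 5/18,7/19,7/5,4, 4, 5  ,  5, 6, 8 ]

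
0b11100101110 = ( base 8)3456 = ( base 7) 5234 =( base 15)828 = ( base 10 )1838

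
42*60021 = 2520882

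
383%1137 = 383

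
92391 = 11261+81130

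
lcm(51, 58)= 2958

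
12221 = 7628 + 4593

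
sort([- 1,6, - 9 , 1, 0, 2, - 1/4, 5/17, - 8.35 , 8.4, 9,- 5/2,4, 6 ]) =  [ - 9 , - 8.35, - 5/2, - 1, - 1/4,0 , 5/17 , 1,  2, 4,6,6, 8.4,9]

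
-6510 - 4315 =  - 10825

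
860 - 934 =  - 74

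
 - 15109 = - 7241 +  - 7868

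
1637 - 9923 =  - 8286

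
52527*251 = 13184277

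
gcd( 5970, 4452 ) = 6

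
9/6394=9/6394 = 0.00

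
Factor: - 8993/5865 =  - 23/15 = -3^( - 1) *5^( - 1 )*23^1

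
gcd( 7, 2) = 1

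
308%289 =19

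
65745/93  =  21915/31  =  706.94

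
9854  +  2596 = 12450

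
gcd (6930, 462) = 462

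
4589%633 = 158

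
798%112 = 14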